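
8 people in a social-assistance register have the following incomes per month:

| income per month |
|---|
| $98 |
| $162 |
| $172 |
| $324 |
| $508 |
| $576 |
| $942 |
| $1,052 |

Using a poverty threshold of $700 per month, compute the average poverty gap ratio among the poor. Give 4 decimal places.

Incomes under z: $98, $162, $172, $324, $508, $576 (q = 6 of N = 8).
Shortfall ratios (z−y)/z: 0.8600, 0.7686, 0.7543, 0.5371, 0.2743, 0.1771; sum = 3.371429.
I averages over the q = 6 poor units only: 3.371429 / 6 = 0.5619.

0.5619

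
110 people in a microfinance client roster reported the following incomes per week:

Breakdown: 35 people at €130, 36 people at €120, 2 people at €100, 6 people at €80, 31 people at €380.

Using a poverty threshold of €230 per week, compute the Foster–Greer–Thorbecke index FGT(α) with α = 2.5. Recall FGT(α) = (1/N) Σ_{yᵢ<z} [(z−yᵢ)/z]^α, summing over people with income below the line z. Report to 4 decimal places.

Below the line: 6×€80, 2×€100, 36×€120, 35×€130 (q = 79 of N = 110).
Gap ratios (z−y)/z: (230−80)/230 = 0.6522 (×6); (230−100)/230 = 0.5652 (×2); (230−120)/230 = 0.4783 (×36); (230−130)/230 = 0.4348 (×35).
Raised to α = 2.5: 0.34349 (×6); 0.24018 (×2); 0.15818 (×36); 0.12465 (×35).
Sum = 12.598525; FGT(2.5) = 12.598525 / 110 = 0.1145.

0.1145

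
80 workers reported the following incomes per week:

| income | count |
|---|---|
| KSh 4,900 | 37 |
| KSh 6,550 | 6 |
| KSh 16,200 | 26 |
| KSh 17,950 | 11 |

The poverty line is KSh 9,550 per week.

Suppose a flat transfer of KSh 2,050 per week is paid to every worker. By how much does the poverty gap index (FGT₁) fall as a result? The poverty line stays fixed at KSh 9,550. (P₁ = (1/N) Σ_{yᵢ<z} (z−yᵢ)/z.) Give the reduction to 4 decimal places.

Before: below the line — 37×KSh 4,900, 6×KSh 6,550; poverty gap index (FGT₁) = 0.248757.
After the KSh 2,050 transfer: below the line — 37×KSh 6,950, 6×KSh 8,600; poverty gap index (FGT₁) = 0.133377.
Reduction = 0.248757 − 0.133377 = 0.1154.

0.1154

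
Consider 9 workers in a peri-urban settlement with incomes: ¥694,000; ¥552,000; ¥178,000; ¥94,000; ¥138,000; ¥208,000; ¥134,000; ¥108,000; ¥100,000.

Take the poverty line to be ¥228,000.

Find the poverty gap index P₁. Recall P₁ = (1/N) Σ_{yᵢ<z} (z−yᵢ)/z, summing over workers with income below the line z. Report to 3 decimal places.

0.310

Below z: ¥94,000, ¥100,000, ¥108,000, ¥134,000, ¥138,000, ¥178,000, ¥208,000 (q = 7 of N = 9).
Gap ratios (z−y)/z: (228000−94000)/228000 = 0.5877; (228000−100000)/228000 = 0.5614; (228000−108000)/228000 = 0.5263; (228000−134000)/228000 = 0.4123; (228000−138000)/228000 = 0.3947; (228000−178000)/228000 = 0.2193; (228000−208000)/228000 = 0.0877.
Sum of shortfalls = 2.789474; P₁ averages over all N: 2.789474 / 9 = 0.310.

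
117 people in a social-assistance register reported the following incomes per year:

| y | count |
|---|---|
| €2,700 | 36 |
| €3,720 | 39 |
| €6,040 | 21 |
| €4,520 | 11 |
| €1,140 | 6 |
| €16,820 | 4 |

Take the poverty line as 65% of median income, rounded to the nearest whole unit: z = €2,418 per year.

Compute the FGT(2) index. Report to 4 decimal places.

Poor units: 6×€1,140 (q = 6 of N = 117).
Gap ratios (z−y)/z: (2418−1140)/2418 = 0.5285 (×6).
Squared: 0.2794 (×6).
Sum = 1.676102; P₂ = 1.676102 / 117 = 0.0143.

0.0143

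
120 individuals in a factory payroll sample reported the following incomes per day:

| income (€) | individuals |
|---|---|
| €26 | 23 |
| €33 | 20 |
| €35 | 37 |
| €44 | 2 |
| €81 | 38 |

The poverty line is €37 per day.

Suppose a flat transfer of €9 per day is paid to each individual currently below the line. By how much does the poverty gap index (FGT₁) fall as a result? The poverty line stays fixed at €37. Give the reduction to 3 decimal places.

Before: below the line — 23×€26, 20×€33, 37×€35; poverty gap index (FGT₁) = 0.09167.
After the €9 transfer: below the line — 23×€35; poverty gap index (FGT₁) = 0.01036.
Reduction = 0.09167 − 0.01036 = 0.081.

0.081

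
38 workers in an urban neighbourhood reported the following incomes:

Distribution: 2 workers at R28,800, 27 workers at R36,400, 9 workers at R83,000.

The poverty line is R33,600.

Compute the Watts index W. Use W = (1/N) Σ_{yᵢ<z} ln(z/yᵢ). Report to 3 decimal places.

Poor units: 2×R28,800 (q = 2 of N = 38).
Log gaps: ln(33600/28800) = 0.1542 (×2).
W = 0.308301 / 38 = 0.008.

0.008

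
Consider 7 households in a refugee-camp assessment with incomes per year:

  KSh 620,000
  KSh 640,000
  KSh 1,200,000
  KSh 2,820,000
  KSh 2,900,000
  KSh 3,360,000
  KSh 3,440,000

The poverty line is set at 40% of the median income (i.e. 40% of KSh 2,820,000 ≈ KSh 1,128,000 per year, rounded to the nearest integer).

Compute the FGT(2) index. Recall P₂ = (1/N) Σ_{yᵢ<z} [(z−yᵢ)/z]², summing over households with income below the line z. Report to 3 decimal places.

0.056

Below the line: KSh 620,000, KSh 640,000 (q = 2 of N = 7).
Relative gaps: (1128000−620000)/1128000 = 0.4504; (1128000−640000)/1128000 = 0.4326.
Squared: 0.2028; 0.1872.
Sum = 0.389983; P₂ = 0.389983 / 7 = 0.056.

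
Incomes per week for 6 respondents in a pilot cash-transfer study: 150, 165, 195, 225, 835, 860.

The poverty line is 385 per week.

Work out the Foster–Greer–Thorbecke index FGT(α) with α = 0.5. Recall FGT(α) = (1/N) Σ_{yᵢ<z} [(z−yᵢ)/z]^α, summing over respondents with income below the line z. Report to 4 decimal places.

0.4807

Poor units: 150, 165, 195, 225 (q = 4 of N = 6).
Gap ratios (z−y)/z: (385−150)/385 = 0.6104; (385−165)/385 = 0.5714; (385−195)/385 = 0.4935; (385−225)/385 = 0.4156.
Raised to α = 0.5: 0.78127; 0.75593; 0.70250; 0.64466.
Sum = 2.884362; FGT(0.5) = 2.884362 / 6 = 0.4807.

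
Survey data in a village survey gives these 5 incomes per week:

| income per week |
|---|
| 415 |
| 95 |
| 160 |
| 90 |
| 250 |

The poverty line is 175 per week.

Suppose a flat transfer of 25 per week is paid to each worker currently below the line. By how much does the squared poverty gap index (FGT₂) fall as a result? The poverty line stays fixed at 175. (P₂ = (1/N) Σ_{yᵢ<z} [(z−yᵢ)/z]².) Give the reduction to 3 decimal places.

Before: below the line — 90, 95, 160; squared poverty gap index (FGT₂) = 0.09045.
After the 25 transfer: below the line — 115, 120; squared poverty gap index (FGT₂) = 0.04327.
Reduction = 0.09045 − 0.04327 = 0.047.

0.047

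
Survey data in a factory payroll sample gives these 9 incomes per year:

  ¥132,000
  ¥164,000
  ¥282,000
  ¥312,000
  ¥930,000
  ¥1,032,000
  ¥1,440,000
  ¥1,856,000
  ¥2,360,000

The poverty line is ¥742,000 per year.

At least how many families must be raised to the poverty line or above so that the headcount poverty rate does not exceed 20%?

3

Currently q = 4 of N = 9 are below the line (H = 0.444).
A headcount ratio of at most 20% allows at most ⌊0.20 × 9⌋ = 1 poor families.
So at least 4 − 1 = 3 must be lifted.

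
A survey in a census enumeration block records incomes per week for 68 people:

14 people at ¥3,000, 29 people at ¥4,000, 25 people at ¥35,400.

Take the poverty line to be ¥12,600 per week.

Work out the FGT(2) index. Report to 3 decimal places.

0.318

Incomes under z: 14×¥3,000, 29×¥4,000 (q = 43 of N = 68).
Normalized shortfalls: (12600−3000)/12600 = 0.7619 (×14); (12600−4000)/12600 = 0.6825 (×29).
Squared: 0.5805 (×14); 0.4659 (×29).
Sum = 21.636936; P₂ = 21.636936 / 68 = 0.318.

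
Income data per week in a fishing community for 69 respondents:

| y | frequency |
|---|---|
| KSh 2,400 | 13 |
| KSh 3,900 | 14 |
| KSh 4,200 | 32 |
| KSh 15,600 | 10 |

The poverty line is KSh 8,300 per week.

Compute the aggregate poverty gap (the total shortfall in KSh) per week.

KSh 269,500

Below z: 13×KSh 2,400, 14×KSh 3,900, 32×KSh 4,200 (q = 59 of N = 69).
Individual gaps: 13×(8300−2400) = 76700; 14×(8300−3900) = 61600; 32×(8300−4200) = 131200.
Aggregate gap = KSh 269,500.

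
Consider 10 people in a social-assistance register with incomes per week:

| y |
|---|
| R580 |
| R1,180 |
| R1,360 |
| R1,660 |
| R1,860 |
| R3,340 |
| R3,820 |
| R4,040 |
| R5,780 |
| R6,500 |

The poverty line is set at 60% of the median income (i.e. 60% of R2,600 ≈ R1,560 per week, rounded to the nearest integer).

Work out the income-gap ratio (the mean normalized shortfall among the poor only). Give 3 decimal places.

Poor units: R580, R1,180, R1,360 (q = 3 of N = 10).
Relative gaps: 0.6282, 0.2436, 0.1282; sum = 1.000000.
I averages over the q = 3 poor units only: 1.000000 / 3 = 0.333.

0.333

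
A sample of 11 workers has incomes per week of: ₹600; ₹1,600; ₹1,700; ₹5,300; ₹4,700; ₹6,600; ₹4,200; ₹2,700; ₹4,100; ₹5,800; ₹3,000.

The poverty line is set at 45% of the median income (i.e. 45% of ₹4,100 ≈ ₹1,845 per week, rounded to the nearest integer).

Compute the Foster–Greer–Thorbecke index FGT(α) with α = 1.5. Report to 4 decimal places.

0.0568

Below z: ₹600, ₹1,600, ₹1,700 (q = 3 of N = 11).
Shortfall ratios: (1845−600)/1845 = 0.6748; (1845−1600)/1845 = 0.1328; (1845−1700)/1845 = 0.0786.
Raised to α = 1.5: 0.55432; 0.04839; 0.02203.
Sum = 0.624741; FGT(1.5) = 0.624741 / 11 = 0.0568.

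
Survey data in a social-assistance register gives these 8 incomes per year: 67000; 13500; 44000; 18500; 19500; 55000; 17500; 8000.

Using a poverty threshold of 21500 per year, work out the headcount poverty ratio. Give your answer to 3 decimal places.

0.625

5 of the 8 households have income below 21500.
H = 5/8 = 0.625.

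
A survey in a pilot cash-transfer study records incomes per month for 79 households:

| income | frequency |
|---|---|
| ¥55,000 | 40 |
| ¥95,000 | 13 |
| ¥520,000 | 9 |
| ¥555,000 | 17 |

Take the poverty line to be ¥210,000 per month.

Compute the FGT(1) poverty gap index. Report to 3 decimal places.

0.464

Incomes under z: 40×¥55,000, 13×¥95,000 (q = 53 of N = 79).
Relative gaps: (210000−55000)/210000 = 0.7381 (×40); (210000−95000)/210000 = 0.5476 (×13).
Sum of shortfalls = 36.642857; P₁ averages over all N: 36.642857 / 79 = 0.464.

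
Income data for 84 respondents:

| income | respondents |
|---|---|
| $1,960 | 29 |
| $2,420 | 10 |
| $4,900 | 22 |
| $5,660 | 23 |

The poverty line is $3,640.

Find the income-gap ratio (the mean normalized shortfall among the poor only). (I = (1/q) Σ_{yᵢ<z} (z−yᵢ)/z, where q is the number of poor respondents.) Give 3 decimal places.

Incomes under z: 29×$1,960, 10×$2,420 (q = 39 of N = 84).
Shortfall ratios (z−y)/z: 0.4615 (×29), 0.3352 (×10); sum = 16.736264.
The income-gap ratio divides by q (the poor only): 16.736264 / 39 = 0.429.

0.429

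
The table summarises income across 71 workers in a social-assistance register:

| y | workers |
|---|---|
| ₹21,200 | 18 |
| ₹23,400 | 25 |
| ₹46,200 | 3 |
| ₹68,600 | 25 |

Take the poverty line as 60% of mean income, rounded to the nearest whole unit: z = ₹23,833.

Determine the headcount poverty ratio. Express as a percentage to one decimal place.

43 of the 71 workers have income below ₹23,833.
H = 43/71 = 60.6%.

60.6%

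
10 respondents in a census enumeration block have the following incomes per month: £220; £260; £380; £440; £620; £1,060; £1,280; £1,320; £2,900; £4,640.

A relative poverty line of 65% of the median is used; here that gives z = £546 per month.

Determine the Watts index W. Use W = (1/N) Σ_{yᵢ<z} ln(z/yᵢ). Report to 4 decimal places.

0.2229

Poor units: £220, £260, £380, £440 (q = 4 of N = 10).
Log shortfalls: ln(546/220) = 0.9090; ln(546/260) = 0.7419; ln(546/380) = 0.3624; ln(546/440) = 0.2158.
W = 2.229221 / 10 = 0.2229.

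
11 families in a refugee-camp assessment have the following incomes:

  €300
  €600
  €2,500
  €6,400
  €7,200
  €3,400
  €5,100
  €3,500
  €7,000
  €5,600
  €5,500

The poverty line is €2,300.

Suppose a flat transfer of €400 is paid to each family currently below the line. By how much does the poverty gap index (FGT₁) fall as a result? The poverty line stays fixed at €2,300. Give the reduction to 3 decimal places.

Before: below the line — €300, €600; poverty gap index (FGT₁) = 0.14625.
After the €400 transfer: below the line — €700, €1,000; poverty gap index (FGT₁) = 0.11462.
Reduction = 0.14625 − 0.11462 = 0.032.

0.032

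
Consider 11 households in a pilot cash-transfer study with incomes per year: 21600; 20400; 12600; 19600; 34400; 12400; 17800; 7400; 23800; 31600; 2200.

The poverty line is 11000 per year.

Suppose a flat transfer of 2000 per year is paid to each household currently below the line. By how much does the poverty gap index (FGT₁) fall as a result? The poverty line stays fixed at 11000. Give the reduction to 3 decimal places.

0.033

Before: below the line — 2200, 7400; poverty gap index (FGT₁) = 0.10248.
After the 2000 transfer: below the line — 4200, 9400; poverty gap index (FGT₁) = 0.06942.
Reduction = 0.10248 − 0.06942 = 0.033.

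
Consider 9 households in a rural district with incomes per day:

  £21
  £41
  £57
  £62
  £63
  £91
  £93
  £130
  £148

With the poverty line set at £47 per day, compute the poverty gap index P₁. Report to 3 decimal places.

0.076

Below the line: £21, £41 (q = 2 of N = 9).
Relative gaps: (47−21)/47 = 0.5532; (47−41)/47 = 0.1277.
Sum of shortfalls = 0.680851; P₁ averages over all N: 0.680851 / 9 = 0.076.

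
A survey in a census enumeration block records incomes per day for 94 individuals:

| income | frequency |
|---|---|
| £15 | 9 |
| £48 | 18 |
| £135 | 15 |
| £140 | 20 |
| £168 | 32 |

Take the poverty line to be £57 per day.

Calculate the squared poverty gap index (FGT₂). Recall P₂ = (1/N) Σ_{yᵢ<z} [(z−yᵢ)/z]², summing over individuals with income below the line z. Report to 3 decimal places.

0.057

Poor units: 9×£15, 18×£48 (q = 27 of N = 94).
Gap ratios (z−y)/z: (57−15)/57 = 0.7368 (×9); (57−48)/57 = 0.1579 (×18).
Squared: 0.5429 (×9); 0.0249 (×18).
Sum = 5.335180; P₂ = 5.335180 / 94 = 0.057.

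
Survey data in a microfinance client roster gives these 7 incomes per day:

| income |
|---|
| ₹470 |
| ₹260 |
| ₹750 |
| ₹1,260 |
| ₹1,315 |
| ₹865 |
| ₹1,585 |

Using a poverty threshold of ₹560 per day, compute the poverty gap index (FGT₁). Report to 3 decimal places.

0.099

Incomes under z: ₹260, ₹470 (q = 2 of N = 7).
Normalized shortfalls: (560−260)/560 = 0.5357; (560−470)/560 = 0.1607.
Sum of shortfalls = 0.696429; P₁ averages over all N: 0.696429 / 7 = 0.099.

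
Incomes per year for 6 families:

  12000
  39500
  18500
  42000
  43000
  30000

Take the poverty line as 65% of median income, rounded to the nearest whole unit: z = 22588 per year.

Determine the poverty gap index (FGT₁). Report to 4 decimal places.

Below the line: 12000, 18500 (q = 2 of N = 6).
Gap ratios (z−y)/z: (22588−12000)/22588 = 0.4687; (22588−18500)/22588 = 0.1810.
Sum of shortfalls = 0.649726; P₁ averages over all N: 0.649726 / 6 = 0.1083.

0.1083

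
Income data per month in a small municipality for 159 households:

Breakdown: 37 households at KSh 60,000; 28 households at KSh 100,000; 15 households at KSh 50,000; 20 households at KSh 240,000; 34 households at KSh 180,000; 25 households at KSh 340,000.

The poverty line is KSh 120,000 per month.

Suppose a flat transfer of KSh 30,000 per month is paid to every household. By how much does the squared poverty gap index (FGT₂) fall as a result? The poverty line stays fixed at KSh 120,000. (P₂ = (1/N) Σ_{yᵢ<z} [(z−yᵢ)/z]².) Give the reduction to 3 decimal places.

Before: below the line — 15×KSh 50,000, 37×KSh 60,000, 28×KSh 100,000; squared poverty gap index (FGT₂) = 0.09517.
After the KSh 30,000 transfer: below the line — 15×KSh 80,000, 37×KSh 90,000; squared poverty gap index (FGT₂) = 0.02503.
Reduction = 0.09517 − 0.02503 = 0.070.

0.070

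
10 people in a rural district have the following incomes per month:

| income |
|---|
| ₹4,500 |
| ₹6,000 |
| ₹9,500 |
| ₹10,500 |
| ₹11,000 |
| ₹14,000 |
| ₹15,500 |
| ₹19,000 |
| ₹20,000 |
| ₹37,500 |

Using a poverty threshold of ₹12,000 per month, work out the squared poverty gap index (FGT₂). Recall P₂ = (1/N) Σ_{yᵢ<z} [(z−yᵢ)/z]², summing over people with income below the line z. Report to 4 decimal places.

0.0707

Below z: ₹4,500, ₹6,000, ₹9,500, ₹10,500, ₹11,000 (q = 5 of N = 10).
Shortfall ratios: (12000−4500)/12000 = 0.6250; (12000−6000)/12000 = 0.5000; (12000−9500)/12000 = 0.2083; (12000−10500)/12000 = 0.1250; (12000−11000)/12000 = 0.0833.
Squared: 0.3906; 0.2500; 0.0434; 0.0156; 0.0069.
Sum = 0.706597; P₂ = 0.706597 / 10 = 0.0707.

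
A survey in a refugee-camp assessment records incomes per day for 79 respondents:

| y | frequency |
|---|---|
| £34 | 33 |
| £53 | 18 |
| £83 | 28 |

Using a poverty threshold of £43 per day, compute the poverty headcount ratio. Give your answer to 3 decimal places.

33 of the 79 respondents have income below £43.
H = 33/79 = 0.418.

0.418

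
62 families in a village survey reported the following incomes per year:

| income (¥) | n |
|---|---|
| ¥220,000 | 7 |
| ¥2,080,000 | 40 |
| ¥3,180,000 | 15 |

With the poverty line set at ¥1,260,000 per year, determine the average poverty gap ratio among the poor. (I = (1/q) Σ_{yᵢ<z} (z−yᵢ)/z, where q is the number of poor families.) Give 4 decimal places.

Incomes under z: 7×¥220,000 (q = 7 of N = 62).
Shortfall ratios (z−y)/z: 0.8254 (×7); sum = 5.777778.
The income-gap ratio divides by q (the poor only): 5.777778 / 7 = 0.8254.

0.8254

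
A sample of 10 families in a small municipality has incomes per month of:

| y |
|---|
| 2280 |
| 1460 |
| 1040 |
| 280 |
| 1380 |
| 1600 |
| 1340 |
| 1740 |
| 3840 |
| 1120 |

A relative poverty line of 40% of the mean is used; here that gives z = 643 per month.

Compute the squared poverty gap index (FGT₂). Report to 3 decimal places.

0.032

Below the line: 280 (q = 1 of N = 10).
Relative gaps: (643−280)/643 = 0.5645.
Squared: 0.3187.
Sum = 0.318707; P₂ = 0.318707 / 10 = 0.032.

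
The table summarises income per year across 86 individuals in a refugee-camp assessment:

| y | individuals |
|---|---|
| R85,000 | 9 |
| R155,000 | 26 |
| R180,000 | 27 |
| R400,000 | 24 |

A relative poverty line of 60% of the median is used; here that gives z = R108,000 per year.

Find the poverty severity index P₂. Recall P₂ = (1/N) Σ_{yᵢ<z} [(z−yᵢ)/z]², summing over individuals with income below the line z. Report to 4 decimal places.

0.0047

Below the line: 9×R85,000 (q = 9 of N = 86).
Relative gaps: (108000−85000)/108000 = 0.2130 (×9).
Squared: 0.0454 (×9).
Sum = 0.408179; P₂ = 0.408179 / 86 = 0.0047.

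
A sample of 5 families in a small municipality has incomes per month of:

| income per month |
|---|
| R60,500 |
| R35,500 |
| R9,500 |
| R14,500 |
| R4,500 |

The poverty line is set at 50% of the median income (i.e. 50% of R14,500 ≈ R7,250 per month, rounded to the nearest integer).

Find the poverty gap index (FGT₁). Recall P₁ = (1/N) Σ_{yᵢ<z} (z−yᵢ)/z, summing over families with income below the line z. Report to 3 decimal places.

Below z: R4,500 (q = 1 of N = 5).
Relative gaps: (7250−4500)/7250 = 0.3793.
Sum of shortfalls = 0.379310; P₁ averages over all N: 0.379310 / 5 = 0.076.

0.076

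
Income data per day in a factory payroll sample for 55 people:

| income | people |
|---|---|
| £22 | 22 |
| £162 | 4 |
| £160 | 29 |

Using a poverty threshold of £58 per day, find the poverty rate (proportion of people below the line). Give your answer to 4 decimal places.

0.4000

22 of the 55 people have income below £58.
H = 22/55 = 0.4000.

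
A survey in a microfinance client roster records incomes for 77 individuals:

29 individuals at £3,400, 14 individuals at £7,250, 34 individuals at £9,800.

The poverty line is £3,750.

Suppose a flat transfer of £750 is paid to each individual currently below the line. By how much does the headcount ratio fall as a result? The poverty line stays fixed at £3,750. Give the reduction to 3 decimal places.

0.377

Before: below the line — 29×£3,400; headcount ratio = 0.37662.
After the £750 transfer: below the line — none; headcount ratio = 0.00000.
Reduction = 0.37662 − 0.00000 = 0.377.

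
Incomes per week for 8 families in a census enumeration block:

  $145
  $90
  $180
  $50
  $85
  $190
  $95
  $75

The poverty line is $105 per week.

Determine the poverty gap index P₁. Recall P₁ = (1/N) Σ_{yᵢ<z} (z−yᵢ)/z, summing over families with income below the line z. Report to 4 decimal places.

Poor units: $50, $75, $85, $90, $95 (q = 5 of N = 8).
Relative gaps: (105−50)/105 = 0.5238; (105−75)/105 = 0.2857; (105−85)/105 = 0.1905; (105−90)/105 = 0.1429; (105−95)/105 = 0.0952.
Sum of shortfalls = 1.238095; P₁ averages over all N: 1.238095 / 8 = 0.1548.

0.1548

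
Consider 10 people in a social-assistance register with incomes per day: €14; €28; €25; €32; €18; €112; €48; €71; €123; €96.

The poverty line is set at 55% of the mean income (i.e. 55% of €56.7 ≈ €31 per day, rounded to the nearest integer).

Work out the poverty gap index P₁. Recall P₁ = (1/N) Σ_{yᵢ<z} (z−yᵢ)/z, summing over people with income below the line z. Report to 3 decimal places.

Poor units: €14, €18, €25, €28 (q = 4 of N = 10).
Normalized shortfalls: (31−14)/31 = 0.5484; (31−18)/31 = 0.4194; (31−25)/31 = 0.1935; (31−28)/31 = 0.0968.
Σ = 1.258065. Dividing by the full population N = 10 gives P₁ = 0.126.

0.126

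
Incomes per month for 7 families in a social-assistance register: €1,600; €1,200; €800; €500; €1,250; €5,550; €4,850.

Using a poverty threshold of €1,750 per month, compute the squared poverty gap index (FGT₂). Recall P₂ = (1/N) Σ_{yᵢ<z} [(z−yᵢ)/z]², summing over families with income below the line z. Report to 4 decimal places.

Below z: €500, €800, €1,200, €1,250, €1,600 (q = 5 of N = 7).
Shortfall ratios: (1750−500)/1750 = 0.7143; (1750−800)/1750 = 0.5429; (1750−1200)/1750 = 0.3143; (1750−1250)/1750 = 0.2857; (1750−1600)/1750 = 0.0857.
Squared: 0.5102; 0.2947; 0.0988; 0.0816; 0.0073.
Sum = 0.992653; P₂ = 0.992653 / 7 = 0.1418.

0.1418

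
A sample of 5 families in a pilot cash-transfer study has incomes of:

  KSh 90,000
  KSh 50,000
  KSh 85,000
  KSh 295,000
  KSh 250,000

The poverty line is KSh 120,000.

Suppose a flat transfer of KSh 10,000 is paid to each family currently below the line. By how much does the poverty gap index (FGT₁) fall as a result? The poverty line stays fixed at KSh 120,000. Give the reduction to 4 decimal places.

0.0500

Before: below the line — KSh 50,000, KSh 85,000, KSh 90,000; poverty gap index (FGT₁) = 0.225000.
After the KSh 10,000 transfer: below the line — KSh 60,000, KSh 95,000, KSh 100,000; poverty gap index (FGT₁) = 0.175000.
Reduction = 0.225000 − 0.175000 = 0.0500.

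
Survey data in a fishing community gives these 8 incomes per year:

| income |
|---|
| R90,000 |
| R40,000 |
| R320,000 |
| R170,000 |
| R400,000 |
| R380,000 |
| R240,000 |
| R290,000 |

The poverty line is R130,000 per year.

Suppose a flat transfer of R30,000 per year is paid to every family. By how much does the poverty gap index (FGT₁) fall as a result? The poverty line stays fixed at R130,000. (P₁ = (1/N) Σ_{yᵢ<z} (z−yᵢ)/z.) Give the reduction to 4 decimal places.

Before: below the line — R40,000, R90,000; poverty gap index (FGT₁) = 0.125000.
After the R30,000 transfer: below the line — R70,000, R120,000; poverty gap index (FGT₁) = 0.067308.
Reduction = 0.125000 − 0.067308 = 0.0577.

0.0577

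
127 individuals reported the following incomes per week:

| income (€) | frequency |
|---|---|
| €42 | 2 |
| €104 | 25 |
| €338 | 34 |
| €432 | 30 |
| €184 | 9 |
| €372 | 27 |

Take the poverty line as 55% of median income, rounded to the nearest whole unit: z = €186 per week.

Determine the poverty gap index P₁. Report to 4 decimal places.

0.0997

Poor units: 2×€42, 25×€104, 9×€184 (q = 36 of N = 127).
Relative gaps: (186−42)/186 = 0.7742 (×2); (186−104)/186 = 0.4409 (×25); (186−184)/186 = 0.0108 (×9).
Sum of shortfalls = 12.666667; P₁ averages over all N: 12.666667 / 127 = 0.0997.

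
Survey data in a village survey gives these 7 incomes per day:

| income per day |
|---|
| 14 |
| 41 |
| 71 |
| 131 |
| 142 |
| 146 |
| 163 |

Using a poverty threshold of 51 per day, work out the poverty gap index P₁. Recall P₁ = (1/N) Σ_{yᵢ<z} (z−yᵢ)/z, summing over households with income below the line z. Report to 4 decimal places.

0.1317

Incomes under z: 14, 41 (q = 2 of N = 7).
Gap ratios (z−y)/z: (51−14)/51 = 0.7255; (51−41)/51 = 0.1961.
Sum of shortfalls = 0.921569; P₁ averages over all N: 0.921569 / 7 = 0.1317.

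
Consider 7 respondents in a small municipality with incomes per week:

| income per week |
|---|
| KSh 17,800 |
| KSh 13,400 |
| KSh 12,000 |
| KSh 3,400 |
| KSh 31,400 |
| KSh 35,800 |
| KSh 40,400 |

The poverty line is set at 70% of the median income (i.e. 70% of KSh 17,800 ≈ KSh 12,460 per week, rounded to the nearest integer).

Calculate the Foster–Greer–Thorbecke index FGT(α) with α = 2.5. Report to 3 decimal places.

Incomes under z: KSh 3,400, KSh 12,000 (q = 2 of N = 7).
Gap ratios (z−y)/z: (12460−3400)/12460 = 0.7271; (12460−12000)/12460 = 0.0369.
Raised to α = 2.5: 0.45084; 0.00026.
Sum = 0.451105; FGT(2.5) = 0.451105 / 7 = 0.064.

0.064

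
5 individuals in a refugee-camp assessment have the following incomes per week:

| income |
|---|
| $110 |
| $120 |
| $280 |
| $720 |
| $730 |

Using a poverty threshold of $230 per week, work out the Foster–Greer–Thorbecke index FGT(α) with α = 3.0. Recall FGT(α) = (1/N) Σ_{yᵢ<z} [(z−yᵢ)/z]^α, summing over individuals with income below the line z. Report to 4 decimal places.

Incomes under z: $110, $120 (q = 2 of N = 5).
Shortfall ratios: (230−110)/230 = 0.5217; (230−120)/230 = 0.4783.
Raised to α = 3.0: 0.14202; 0.10939.
Sum = 0.251418; FGT(3.0) = 0.251418 / 5 = 0.0503.

0.0503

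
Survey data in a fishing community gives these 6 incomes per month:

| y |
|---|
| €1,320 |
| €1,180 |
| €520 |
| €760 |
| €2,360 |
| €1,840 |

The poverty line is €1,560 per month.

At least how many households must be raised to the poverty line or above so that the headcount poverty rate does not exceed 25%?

Currently q = 4 of N = 6 are below the line (H = 0.667).
A headcount ratio of at most 25% allows at most ⌊0.25 × 6⌋ = 1 poor households.
So at least 4 − 1 = 3 must be lifted.

3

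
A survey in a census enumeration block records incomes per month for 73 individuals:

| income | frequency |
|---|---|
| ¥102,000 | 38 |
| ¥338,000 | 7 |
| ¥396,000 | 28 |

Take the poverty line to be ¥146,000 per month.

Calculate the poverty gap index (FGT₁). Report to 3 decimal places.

Incomes under z: 38×¥102,000 (q = 38 of N = 73).
Shortfall ratios: (146000−102000)/146000 = 0.3014 (×38).
Sum of shortfalls = 11.452055; P₁ averages over all N: 11.452055 / 73 = 0.157.

0.157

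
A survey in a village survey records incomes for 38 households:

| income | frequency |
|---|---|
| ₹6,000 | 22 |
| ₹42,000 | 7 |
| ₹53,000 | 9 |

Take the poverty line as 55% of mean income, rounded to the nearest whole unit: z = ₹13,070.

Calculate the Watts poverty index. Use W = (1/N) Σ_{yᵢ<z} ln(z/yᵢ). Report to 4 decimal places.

0.4507

Below the line: 22×₹6,000 (q = 22 of N = 38).
Log gaps: ln(13070/6000) = 0.7786 (×22).
W = 17.128321 / 38 = 0.4507.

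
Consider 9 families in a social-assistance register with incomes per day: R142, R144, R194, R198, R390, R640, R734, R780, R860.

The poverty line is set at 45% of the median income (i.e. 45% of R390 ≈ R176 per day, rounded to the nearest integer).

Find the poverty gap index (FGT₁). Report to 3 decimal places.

Below the line: R142, R144 (q = 2 of N = 9).
Shortfall ratios: (176−142)/176 = 0.1932; (176−144)/176 = 0.1818.
Sum of shortfalls = 0.375000; P₁ averages over all N: 0.375000 / 9 = 0.042.

0.042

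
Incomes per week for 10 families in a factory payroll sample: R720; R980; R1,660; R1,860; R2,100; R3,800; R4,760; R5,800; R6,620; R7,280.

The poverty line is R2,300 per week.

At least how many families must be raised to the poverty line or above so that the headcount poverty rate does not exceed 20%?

5 of the 10 families are poor, so H = 5/10 = 0.500.
A headcount ratio of at most 20% allows at most ⌊0.20 × 10⌋ = 2 poor families.
So at least 5 − 2 = 3 must be lifted.

3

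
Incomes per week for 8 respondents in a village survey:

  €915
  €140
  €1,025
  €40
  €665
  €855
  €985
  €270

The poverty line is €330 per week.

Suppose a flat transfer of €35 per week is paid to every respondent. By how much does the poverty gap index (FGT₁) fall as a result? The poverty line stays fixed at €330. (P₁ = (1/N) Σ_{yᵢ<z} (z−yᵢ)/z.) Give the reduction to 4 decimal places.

Before: below the line — €40, €140, €270; poverty gap index (FGT₁) = 0.204545.
After the €35 transfer: below the line — €75, €175, €305; poverty gap index (FGT₁) = 0.164773.
Reduction = 0.204545 − 0.164773 = 0.0398.

0.0398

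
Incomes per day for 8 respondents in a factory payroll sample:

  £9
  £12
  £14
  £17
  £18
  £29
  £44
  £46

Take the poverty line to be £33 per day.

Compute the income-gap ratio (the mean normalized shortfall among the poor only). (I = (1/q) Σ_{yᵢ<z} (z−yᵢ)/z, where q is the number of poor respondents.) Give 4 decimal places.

Incomes under z: £9, £12, £14, £17, £18, £29 (q = 6 of N = 8).
Relative gaps: 0.7273, 0.6364, 0.5758, 0.4848, 0.4545, 0.1212; sum = 3.000000.
I averages over the q = 6 poor units only: 3.000000 / 6 = 0.5000.

0.5000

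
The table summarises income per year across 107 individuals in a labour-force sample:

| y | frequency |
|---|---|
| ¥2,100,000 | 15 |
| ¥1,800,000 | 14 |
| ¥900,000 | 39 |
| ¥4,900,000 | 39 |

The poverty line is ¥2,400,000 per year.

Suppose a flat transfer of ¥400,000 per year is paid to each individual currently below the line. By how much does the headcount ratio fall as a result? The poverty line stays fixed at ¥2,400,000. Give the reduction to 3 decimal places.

Before: below the line — 39×¥900,000, 14×¥1,800,000, 15×¥2,100,000; headcount ratio = 0.63551.
After the ¥400,000 transfer: below the line — 39×¥1,300,000, 14×¥2,200,000; headcount ratio = 0.49533.
Reduction = 0.63551 − 0.49533 = 0.140.

0.140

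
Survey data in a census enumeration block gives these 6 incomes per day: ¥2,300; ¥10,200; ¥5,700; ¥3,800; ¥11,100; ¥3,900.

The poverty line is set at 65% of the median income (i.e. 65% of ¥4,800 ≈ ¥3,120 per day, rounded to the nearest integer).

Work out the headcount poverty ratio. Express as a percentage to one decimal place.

1 of the 6 respondents have income below ¥3,120.
H = 1/6 = 16.7%.

16.7%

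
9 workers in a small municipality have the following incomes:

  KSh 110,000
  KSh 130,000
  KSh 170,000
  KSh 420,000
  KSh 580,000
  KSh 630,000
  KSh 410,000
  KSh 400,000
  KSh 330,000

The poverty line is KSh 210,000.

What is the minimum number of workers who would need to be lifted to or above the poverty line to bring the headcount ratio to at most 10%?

3

3 of the 9 workers are poor, so H = 3/9 = 0.333.
A headcount ratio of at most 10% allows at most ⌊0.10 × 9⌋ = 0 poor workers.
So at least 3 − 0 = 3 must be lifted.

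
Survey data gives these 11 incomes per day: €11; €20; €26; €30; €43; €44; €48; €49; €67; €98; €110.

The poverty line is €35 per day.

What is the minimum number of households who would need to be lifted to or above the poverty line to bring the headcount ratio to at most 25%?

2

4 of the 11 households are poor, so H = 4/11 = 0.364.
A headcount ratio of at most 25% allows at most ⌊0.25 × 11⌋ = 2 poor households.
So at least 4 − 2 = 2 must be lifted.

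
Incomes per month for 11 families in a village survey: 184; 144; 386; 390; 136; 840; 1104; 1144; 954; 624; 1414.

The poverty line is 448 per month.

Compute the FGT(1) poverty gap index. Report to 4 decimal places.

Below z: 136, 144, 184, 386, 390 (q = 5 of N = 11).
Gap ratios (z−y)/z: (448−136)/448 = 0.6964; (448−144)/448 = 0.6786; (448−184)/448 = 0.5893; (448−386)/448 = 0.1384; (448−390)/448 = 0.1295.
Σ = 2.232143. Dividing by the full population N = 11 gives P₁ = 0.2029.

0.2029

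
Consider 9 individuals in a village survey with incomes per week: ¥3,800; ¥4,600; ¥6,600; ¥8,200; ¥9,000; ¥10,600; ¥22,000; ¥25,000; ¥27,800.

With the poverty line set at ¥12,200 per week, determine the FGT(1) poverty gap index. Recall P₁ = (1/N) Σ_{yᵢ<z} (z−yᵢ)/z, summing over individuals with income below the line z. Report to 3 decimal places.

Incomes under z: ¥3,800, ¥4,600, ¥6,600, ¥8,200, ¥9,000, ¥10,600 (q = 6 of N = 9).
Gap ratios (z−y)/z: (12200−3800)/12200 = 0.6885; (12200−4600)/12200 = 0.6230; (12200−6600)/12200 = 0.4590; (12200−8200)/12200 = 0.3279; (12200−9000)/12200 = 0.2623; (12200−10600)/12200 = 0.1311.
Σ = 2.491803. Dividing by the full population N = 9 gives P₁ = 0.277.

0.277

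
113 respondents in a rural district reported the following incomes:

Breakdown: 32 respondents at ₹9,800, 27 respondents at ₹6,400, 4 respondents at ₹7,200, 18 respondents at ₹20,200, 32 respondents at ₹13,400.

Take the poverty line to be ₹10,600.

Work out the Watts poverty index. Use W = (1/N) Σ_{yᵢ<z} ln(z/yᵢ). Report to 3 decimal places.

0.156

Below z: 27×₹6,400, 4×₹7,200, 32×₹9,800 (q = 63 of N = 113).
Log gaps: ln(10600/6400) = 0.5046 (×27); ln(10600/7200) = 0.3868 (×4); ln(10600/9800) = 0.0785 (×32).
W = 17.681196 / 113 = 0.156.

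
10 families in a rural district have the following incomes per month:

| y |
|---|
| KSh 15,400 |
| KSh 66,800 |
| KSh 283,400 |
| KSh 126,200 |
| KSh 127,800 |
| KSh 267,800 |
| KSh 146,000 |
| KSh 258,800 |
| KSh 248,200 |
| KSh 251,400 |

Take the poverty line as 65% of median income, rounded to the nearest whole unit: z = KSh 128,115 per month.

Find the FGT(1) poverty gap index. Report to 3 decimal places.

Incomes under z: KSh 15,400, KSh 66,800, KSh 126,200, KSh 127,800 (q = 4 of N = 10).
Relative gaps: (128115−15400)/128115 = 0.8798; (128115−66800)/128115 = 0.4786; (128115−126200)/128115 = 0.0149; (128115−127800)/128115 = 0.0025.
Σ = 1.375795. Dividing by the full population N = 10 gives P₁ = 0.138.

0.138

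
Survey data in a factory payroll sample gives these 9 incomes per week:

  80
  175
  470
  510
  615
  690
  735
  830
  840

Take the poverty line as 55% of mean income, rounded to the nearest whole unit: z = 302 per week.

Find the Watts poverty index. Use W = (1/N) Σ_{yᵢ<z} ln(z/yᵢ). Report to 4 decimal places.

Below the line: 80, 175 (q = 2 of N = 9).
ln(z/y) terms: ln(302/80) = 1.3284; ln(302/175) = 0.5456.
W = 1.874041 / 9 = 0.2082.

0.2082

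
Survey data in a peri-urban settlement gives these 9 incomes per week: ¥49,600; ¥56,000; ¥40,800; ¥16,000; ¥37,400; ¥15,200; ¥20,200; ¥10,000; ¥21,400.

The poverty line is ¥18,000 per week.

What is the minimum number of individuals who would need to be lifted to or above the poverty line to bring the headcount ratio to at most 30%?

1

3 of the 9 individuals are poor, so H = 3/9 = 0.333.
A headcount ratio of at most 30% allows at most ⌊0.30 × 9⌋ = 2 poor individuals.
So at least 3 − 2 = 1 must be lifted.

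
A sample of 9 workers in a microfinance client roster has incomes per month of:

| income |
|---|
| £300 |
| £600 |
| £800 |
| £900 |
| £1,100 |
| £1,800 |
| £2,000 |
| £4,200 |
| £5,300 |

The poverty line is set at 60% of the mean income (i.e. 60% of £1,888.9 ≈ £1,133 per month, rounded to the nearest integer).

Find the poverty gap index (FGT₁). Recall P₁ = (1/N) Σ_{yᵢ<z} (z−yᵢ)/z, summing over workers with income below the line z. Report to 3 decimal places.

Below the line: £300, £600, £800, £900, £1,100 (q = 5 of N = 9).
Normalized shortfalls: (1133−300)/1133 = 0.7352; (1133−600)/1133 = 0.4704; (1133−800)/1133 = 0.2939; (1133−900)/1133 = 0.2056; (1133−1100)/1133 = 0.0291.
Sum of shortfalls = 1.734334; P₁ averages over all N: 1.734334 / 9 = 0.193.

0.193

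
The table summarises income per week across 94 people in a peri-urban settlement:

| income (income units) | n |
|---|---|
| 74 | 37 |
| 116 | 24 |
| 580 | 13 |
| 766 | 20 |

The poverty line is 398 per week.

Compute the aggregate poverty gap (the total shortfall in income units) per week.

18756

Incomes under z: 37×74, 24×116 (q = 61 of N = 94).
Individual gaps: 37×(398−74) = 11988; 24×(398−116) = 6768.
Aggregate gap = 18756.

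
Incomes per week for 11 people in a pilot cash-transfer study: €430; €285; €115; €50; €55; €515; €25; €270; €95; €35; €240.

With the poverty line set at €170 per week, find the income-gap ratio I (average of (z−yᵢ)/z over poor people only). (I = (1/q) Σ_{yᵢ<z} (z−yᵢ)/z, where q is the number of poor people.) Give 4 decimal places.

Incomes under z: €25, €35, €50, €55, €95, €115 (q = 6 of N = 11).
Shortfall ratios (z−y)/z: 0.8529, 0.7941, 0.7059, 0.6765, 0.4412, 0.3235; sum = 3.794118.
The income-gap ratio divides by q (the poor only): 3.794118 / 6 = 0.6324.

0.6324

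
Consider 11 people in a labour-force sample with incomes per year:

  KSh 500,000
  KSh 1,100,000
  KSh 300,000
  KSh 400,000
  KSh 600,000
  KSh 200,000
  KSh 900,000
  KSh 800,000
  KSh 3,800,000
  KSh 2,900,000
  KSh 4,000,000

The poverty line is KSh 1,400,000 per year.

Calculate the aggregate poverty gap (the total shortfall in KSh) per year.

Below z: KSh 200,000, KSh 300,000, KSh 400,000, KSh 500,000, KSh 600,000, KSh 800,000, KSh 900,000, KSh 1,100,000 (q = 8 of N = 11).
Individual gaps: 1400000−200000 = 1200000; 1400000−300000 = 1100000; 1400000−400000 = 1000000; 1400000−500000 = 900000; 1400000−600000 = 800000; 1400000−800000 = 600000; 1400000−900000 = 500000; 1400000−1100000 = 300000.
Aggregate gap = KSh 6,400,000.

KSh 6,400,000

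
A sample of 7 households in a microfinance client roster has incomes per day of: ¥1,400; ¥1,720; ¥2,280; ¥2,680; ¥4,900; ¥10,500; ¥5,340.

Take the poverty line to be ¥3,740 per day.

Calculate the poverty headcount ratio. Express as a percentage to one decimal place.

57.1%

4 of the 7 households have income below ¥3,740.
H = 4/7 = 57.1%.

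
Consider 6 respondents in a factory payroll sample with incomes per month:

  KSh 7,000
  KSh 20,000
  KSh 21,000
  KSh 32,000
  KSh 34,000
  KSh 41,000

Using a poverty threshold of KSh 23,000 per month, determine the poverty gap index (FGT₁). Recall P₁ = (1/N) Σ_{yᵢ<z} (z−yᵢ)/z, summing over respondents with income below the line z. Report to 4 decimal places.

Below z: KSh 7,000, KSh 20,000, KSh 21,000 (q = 3 of N = 6).
Gap ratios (z−y)/z: (23000−7000)/23000 = 0.6957; (23000−20000)/23000 = 0.1304; (23000−21000)/23000 = 0.0870.
Σ = 0.913043. Dividing by the full population N = 6 gives P₁ = 0.1522.

0.1522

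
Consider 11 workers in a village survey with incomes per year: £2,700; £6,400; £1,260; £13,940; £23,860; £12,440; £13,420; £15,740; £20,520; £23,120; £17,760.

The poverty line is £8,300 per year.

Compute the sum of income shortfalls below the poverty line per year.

Incomes under z: £1,260, £2,700, £6,400 (q = 3 of N = 11).
Individual gaps: 8300−1260 = 7040; 8300−2700 = 5600; 8300−6400 = 1900.
Aggregate gap = £14,540.

£14,540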